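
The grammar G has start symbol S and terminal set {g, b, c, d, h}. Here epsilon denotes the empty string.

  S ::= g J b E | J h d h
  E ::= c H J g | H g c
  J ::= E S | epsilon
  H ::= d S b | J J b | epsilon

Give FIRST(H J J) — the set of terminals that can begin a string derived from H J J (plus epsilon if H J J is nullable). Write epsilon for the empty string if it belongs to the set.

FIRST(S): from S::=g J b E we get {g}; from S::=J h d h we get {b, c, d, g, h}. So FIRST(S) = {b, c, d, g, h}.
FIRST(E): from E::=c H J g we get {c}; from E::=H g c we get {b, c, d, g}. So FIRST(E) = {b, c, d, g}.
FIRST(J): from J::=E S we get {b, c, d, g}; from J::=epsilon we get {epsilon}. So FIRST(J) = {epsilon, b, c, d, g}.
FIRST(H): from H::=d S b we get {d}; from H::=J J b we get {b, c, d, g}; from H::=epsilon we get {epsilon}. So FIRST(H) = {epsilon, b, c, d, g}.
FIRST(H J J): take FIRST of each symbol in turn, carrying on past any symbol whose FIRST contains epsilon; result {epsilon, b, c, d, g}.

{epsilon, b, c, d, g}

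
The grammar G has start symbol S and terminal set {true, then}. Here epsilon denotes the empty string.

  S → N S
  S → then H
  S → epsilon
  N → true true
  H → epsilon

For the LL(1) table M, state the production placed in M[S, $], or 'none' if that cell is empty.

S → epsilon

FIRST(N) = {true}
FIRST(H) = {epsilon}
FIRST(S) = {epsilon, then, true}  (via N S)
FOLLOW(S) includes $ since S is the start symbol.
FOLLOW(S): in S→N S, the suffix after S is empty (adds nothing new). Thus FOLLOW(S) = {$}.
For S → N S: FIRST(N S) = {true}, so it goes in M[S, t] for t ∈ {true}.
For S → then H: FIRST(then H) = {then}, so it goes in M[S, t] for t ∈ {then}.
For S → epsilon: FIRST(epsilon) = {epsilon}, so it goes in M[S, t] for t ∈ {}; since epsilon ∈ FIRST, also for every t ∈ FOLLOW(S) = {$}.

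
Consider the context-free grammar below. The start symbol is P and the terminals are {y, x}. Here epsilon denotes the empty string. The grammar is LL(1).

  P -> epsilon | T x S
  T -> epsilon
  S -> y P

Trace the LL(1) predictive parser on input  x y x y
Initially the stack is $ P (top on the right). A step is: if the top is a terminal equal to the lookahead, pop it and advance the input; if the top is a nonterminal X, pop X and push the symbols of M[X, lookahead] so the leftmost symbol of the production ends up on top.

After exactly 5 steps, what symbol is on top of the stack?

P

step 1: stack=$ P  input=x y x y $  — expand P -> T x S
step 2: stack=$ S x T  input=x y x y $  — expand T -> epsilon
step 3: stack=$ S x  input=x y x y $  — match x
step 4: stack=$ S  input=y x y $  — expand S -> y P
step 5: stack=$ P y  input=y x y $  — match y
Stack after step 5: $ P (top = P).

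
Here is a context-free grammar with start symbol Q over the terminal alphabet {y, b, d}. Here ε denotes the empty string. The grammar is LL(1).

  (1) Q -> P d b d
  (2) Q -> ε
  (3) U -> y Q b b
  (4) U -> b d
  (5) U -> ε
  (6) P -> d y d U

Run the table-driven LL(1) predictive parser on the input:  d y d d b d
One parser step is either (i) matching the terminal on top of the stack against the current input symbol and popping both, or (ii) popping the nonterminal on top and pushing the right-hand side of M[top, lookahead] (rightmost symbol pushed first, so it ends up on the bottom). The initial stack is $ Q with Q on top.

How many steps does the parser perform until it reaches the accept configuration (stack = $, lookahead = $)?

step 1: stack=$ Q  input=d y d d b d $  — expand Q -> P d b d
step 2: stack=$ d b d P  input=d y d d b d $  — expand P -> d y d U
step 3: stack=$ d b d U d y d  input=d y d d b d $  — match d
step 4: stack=$ d b d U d y  input=y d d b d $  — match y
step 5: stack=$ d b d U d  input=d d b d $  — match d
step 6: stack=$ d b d U  input=d b d $  — expand U -> ε
step 7: stack=$ d b d  input=d b d $  — match d
step 8: stack=$ d b  input=b d $  — match b
step 9: stack=$ d  input=d $  — match d
Accept reached after 9 steps.

9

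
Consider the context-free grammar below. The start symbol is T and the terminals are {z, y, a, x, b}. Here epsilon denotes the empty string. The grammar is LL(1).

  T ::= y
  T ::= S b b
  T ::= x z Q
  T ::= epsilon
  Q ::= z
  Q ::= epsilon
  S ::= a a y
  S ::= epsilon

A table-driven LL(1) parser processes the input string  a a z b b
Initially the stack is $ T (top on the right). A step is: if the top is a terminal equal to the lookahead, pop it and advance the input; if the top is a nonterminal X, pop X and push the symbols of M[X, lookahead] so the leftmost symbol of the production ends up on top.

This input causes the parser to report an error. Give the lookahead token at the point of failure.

     Stack        Input        Action
  1  $ T          a a z b b $  expand T ::= S b b
  2  $ b b S      a a z b b $  expand S ::= a a y
  3  $ b b y a a  a a z b b $  match a
  4  $ b b y a    a z b b $    match a
  5  $ b b y      z b b $      error: top is terminal y but lookahead is z

z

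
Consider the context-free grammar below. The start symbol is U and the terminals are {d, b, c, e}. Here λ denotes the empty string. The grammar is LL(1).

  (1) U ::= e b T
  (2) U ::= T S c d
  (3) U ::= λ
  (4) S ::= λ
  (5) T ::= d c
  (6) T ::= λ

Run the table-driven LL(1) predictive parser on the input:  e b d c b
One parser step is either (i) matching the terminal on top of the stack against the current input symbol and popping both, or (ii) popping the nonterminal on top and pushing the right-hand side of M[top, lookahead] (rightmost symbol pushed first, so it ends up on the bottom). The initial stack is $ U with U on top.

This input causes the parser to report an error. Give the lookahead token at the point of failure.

     Stack    Input        Action
  1  $ U      e b d c b $  expand U ::= e b T
  2  $ T b e  e b d c b $  match e
  3  $ T b    b d c b $    match b
  4  $ T      d c b $      expand T ::= d c
  5  $ c d    d c b $      match d
  6  $ c      c b $        match c
  7  $        b $          error: stack empty but input remains

b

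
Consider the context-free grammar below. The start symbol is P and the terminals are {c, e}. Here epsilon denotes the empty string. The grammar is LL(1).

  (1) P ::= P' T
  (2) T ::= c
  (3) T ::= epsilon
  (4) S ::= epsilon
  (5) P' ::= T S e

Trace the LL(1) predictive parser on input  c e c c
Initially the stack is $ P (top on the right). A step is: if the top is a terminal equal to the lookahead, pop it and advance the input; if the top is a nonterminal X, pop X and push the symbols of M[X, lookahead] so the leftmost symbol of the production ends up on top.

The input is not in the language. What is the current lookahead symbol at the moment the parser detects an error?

c

     Stack      Input      Action
  1  $ P        c e c c $  expand P ::= P' T
  2  $ T P'     c e c c $  expand P' ::= T S e
  3  $ T e S T  c e c c $  expand T ::= c
  4  $ T e S c  c e c c $  match c
  5  $ T e S    e c c $    expand S ::= epsilon
  6  $ T e      e c c $    match e
  7  $ T        c c $      expand T ::= c
  8  $ c        c c $      match c
  9  $          c $        error: stack empty but input remains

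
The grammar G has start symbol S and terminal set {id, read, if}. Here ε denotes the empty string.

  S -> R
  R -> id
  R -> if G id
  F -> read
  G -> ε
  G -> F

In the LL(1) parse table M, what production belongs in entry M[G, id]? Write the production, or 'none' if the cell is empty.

G -> ε

FIRST(R): from R->id we get {id}; from R->if G id we get {if}. So FIRST(R) = {id, if}.
FIRST(F): from F->read we get {read}. So FIRST(F) = {read}.
FIRST(S): from S->R we get {id, if}. So FIRST(S) = {id, if}.
FIRST(G): from G->ε we get {ε}; from G->F we get {read}. So FIRST(G) = {ε, read}.
FOLLOW(S) includes $ since S is the start symbol.
FOLLOW(G): in R->if G id, G is followed by id with FIRST {id}. Thus FOLLOW(G) = {id}.
For G -> ε: FIRST(ε) = {ε}, so it goes in M[G, t] for t ∈ {}; since ε ∈ FIRST, also for every t ∈ FOLLOW(G) = {id}.
For G -> F: FIRST(F) = {read}, so it goes in M[G, t] for t ∈ {read}.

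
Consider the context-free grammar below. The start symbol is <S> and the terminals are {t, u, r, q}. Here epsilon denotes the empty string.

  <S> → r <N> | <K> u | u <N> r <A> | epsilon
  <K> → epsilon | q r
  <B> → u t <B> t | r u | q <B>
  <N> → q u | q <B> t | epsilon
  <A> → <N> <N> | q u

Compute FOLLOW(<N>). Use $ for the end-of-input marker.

FIRST(<K>) = {epsilon, q}
FIRST(<B>) = {q, r, u}
FIRST(<N>) = {epsilon, q}
FIRST(<S>) = {epsilon, q, r, u}  (via <K> u)
FIRST(<A>) = {epsilon, q}  (via <N> <N>)
FOLLOW(<S>) includes $ since <S> is the start symbol.
FOLLOW(<S>): <S> appears on no right-hand side. Thus FOLLOW(<S>) = {$}.
FOLLOW(<K>): in <S>→<K> u, <K> is followed by u with FIRST {u}. Thus FOLLOW(<K>) = {u}.
FOLLOW(<B>): in <B>→u t <B> t, <B> is followed by t with FIRST {t}; in <B>→q <B>, the suffix after <B> is empty (adds nothing new); in <N>→q <B> t, <B> is followed by t with FIRST {t}. Thus FOLLOW(<B>) = {t}.
FOLLOW(<A>): in <S>→u <N> r <A>, the suffix after <A> is empty, so FOLLOW(<A>) ⊇ FOLLOW(<S>) = {$}. Thus FOLLOW(<A>) = {$}.
FOLLOW(<N>): in <S>→r <N>, the suffix after <N> is empty, so FOLLOW(<N>) ⊇ FOLLOW(<S>) = {$}; in <S>→u <N> r <A>, <N> is followed by r <A> with FIRST {r}; in <A>→<N> <N> (occurrence 1), <N> is followed by <N> with FIRST {epsilon, q}; in <A>→<N> <N> (occurrence 1), the suffix after <N> is nullable, so FOLLOW(<N>) ⊇ FOLLOW(<A>) = {$}; in <A>→<N> <N> (occurrence 2), the suffix after <N> is empty, so FOLLOW(<N>) ⊇ FOLLOW(<A>) = {$}. Thus FOLLOW(<N>) = {$, q, r}.

{$, q, r}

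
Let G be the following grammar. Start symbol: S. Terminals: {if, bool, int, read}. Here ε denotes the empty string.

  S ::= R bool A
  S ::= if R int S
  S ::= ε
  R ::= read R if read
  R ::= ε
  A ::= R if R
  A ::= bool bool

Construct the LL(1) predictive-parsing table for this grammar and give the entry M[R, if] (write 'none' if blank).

FIRST(R) = {ε, read}
FIRST(S) = {ε, bool, if, read}  (via R bool A)
FIRST(A) = {bool, if, read}  (via R if R)
FOLLOW(S) includes $ since S is the start symbol.
FOLLOW(A): in S::=R bool A, the suffix after A is empty, so FOLLOW(A) ⊇ FOLLOW(S) = {$}. Thus FOLLOW(A) = {$}.
FOLLOW(R): in S::=R bool A, R is followed by bool A with FIRST {bool}; in S::=if R int S, R is followed by int S with FIRST {int}; in R::=read R if read, R is followed by if read with FIRST {if}; in A::=R if R (occurrence 1), R is followed by if R with FIRST {if}; in A::=R if R (occurrence 2), the suffix after R is empty, so FOLLOW(R) ⊇ FOLLOW(A) = {$}. Thus FOLLOW(R) = {$, bool, if, int}.
For R ::= read R if read: FIRST(read R if read) = {read}, so it goes in M[R, t] for t ∈ {read}.
For R ::= ε: FIRST(ε) = {ε}, so it goes in M[R, t] for t ∈ {}; since ε ∈ FIRST, also for every t ∈ FOLLOW(R) = {$, bool, if, int}.

R ::= ε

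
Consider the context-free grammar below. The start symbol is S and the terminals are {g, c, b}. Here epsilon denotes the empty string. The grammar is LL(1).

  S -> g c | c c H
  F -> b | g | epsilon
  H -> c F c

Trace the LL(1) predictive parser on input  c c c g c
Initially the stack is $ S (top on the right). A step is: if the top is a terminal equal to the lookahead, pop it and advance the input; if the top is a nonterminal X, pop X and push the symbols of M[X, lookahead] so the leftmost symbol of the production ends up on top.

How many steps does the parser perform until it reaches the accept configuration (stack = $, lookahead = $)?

8

step 1: stack=$ S  input=c c c g c $  — expand S -> c c H
step 2: stack=$ H c c  input=c c c g c $  — match c
step 3: stack=$ H c  input=c c g c $  — match c
step 4: stack=$ H  input=c g c $  — expand H -> c F c
step 5: stack=$ c F c  input=c g c $  — match c
step 6: stack=$ c F  input=g c $  — expand F -> g
step 7: stack=$ c g  input=g c $  — match g
step 8: stack=$ c  input=c $  — match c
Accept reached after 8 steps.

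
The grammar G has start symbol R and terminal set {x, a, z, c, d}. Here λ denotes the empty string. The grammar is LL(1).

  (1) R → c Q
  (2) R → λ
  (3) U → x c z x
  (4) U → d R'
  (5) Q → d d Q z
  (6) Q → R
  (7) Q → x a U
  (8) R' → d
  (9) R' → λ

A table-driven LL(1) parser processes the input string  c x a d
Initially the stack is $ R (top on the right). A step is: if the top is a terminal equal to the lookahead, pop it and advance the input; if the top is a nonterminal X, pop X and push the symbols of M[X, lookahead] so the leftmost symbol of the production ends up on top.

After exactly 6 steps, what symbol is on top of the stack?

d

     Stack    Input      Action
  1  $ R      c x a d $  expand R → c Q
  2  $ Q c    c x a d $  match c
  3  $ Q      x a d $    expand Q → x a U
  4  $ U a x  x a d $    match x
  5  $ U a    a d $      match a
  6  $ U      d $        expand U → d R'
Stack after step 6: $ R' d (top = d).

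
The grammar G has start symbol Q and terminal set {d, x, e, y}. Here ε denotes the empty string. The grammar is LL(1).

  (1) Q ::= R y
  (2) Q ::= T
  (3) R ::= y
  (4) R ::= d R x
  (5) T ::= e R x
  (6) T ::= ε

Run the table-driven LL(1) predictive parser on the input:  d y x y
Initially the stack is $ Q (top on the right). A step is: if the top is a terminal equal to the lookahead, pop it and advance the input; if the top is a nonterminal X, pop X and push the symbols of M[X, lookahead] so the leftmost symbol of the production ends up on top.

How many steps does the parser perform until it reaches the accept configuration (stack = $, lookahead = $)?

7

     Stack      Input      Action
  1  $ Q        d y x y $  expand Q ::= R y
  2  $ y R      d y x y $  expand R ::= d R x
  3  $ y x R d  d y x y $  match d
  4  $ y x R    y x y $    expand R ::= y
  5  $ y x y    y x y $    match y
  6  $ y x      x y $      match x
  7  $ y        y $        match y
Accept reached after 7 steps.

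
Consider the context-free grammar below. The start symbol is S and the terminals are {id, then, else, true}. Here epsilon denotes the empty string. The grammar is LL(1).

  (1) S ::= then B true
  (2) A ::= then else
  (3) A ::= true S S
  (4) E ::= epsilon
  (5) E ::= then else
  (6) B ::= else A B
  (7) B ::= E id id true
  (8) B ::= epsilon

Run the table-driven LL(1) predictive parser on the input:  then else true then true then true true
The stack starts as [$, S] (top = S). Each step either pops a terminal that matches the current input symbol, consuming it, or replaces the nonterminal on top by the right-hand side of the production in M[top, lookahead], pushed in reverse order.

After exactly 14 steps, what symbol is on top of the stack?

B

step 1: stack=$ S  input=then else true then true then true true $  — expand S ::= then B true
step 2: stack=$ true B then  input=then else true then true then true true $  — match then
step 3: stack=$ true B  input=else true then true then true true $  — expand B ::= else A B
step 4: stack=$ true B A else  input=else true then true then true true $  — match else
step 5: stack=$ true B A  input=true then true then true true $  — expand A ::= true S S
step 6: stack=$ true B S S true  input=true then true then true true $  — match true
step 7: stack=$ true B S S  input=then true then true true $  — expand S ::= then B true
step 8: stack=$ true B S true B then  input=then true then true true $  — match then
step 9: stack=$ true B S true B  input=true then true true $  — expand B ::= epsilon
step 10: stack=$ true B S true  input=true then true true $  — match true
step 11: stack=$ true B S  input=then true true $  — expand S ::= then B true
step 12: stack=$ true B true B then  input=then true true $  — match then
step 13: stack=$ true B true B  input=true true $  — expand B ::= epsilon
step 14: stack=$ true B true  input=true true $  — match true
Stack after step 14: $ true B (top = B).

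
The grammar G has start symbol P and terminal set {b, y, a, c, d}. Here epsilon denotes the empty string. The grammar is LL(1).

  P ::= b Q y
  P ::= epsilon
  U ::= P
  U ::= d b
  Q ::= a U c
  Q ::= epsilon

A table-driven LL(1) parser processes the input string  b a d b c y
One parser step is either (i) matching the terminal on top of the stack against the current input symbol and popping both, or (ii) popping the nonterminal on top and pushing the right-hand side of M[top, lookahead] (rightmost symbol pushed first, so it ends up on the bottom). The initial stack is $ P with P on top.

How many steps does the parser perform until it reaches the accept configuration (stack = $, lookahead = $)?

9

     Stack      Input          Action
  1  $ P        b a d b c y $  expand P ::= b Q y
  2  $ y Q b    b a d b c y $  match b
  3  $ y Q      a d b c y $    expand Q ::= a U c
  4  $ y c U a  a d b c y $    match a
  5  $ y c U    d b c y $      expand U ::= d b
  6  $ y c b d  d b c y $      match d
  7  $ y c b    b c y $        match b
  8  $ y c      c y $          match c
  9  $ y        y $            match y
Accept reached after 9 steps.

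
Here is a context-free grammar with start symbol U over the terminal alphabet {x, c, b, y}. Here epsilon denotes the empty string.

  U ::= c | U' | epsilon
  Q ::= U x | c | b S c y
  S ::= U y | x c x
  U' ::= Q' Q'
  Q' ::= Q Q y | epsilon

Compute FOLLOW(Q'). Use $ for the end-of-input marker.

{$, b, c, x, y}

FIRST(U) = {epsilon, b, c, x}  (via U')
FIRST(Q) = {b, c, x}  (via U x)
FIRST(S) = {b, c, x, y}  (via U y)
FIRST(Q') = {epsilon, b, c, x}  (via Q Q y)
FIRST(U') = {epsilon, b, c, x}  (via Q' Q')
FOLLOW(U) includes $ since U is the start symbol.
FOLLOW(U): in Q::=U x, U is followed by x with FIRST {x}; in S::=U y, U is followed by y with FIRST {y}. Thus FOLLOW(U) = {$, x, y}.
FOLLOW(Q): in Q'::=Q Q y (occurrence 1), Q is followed by Q y with FIRST {b, c, x}; in Q'::=Q Q y (occurrence 2), Q is followed by y with FIRST {y}. Thus FOLLOW(Q) = {b, c, x, y}.
FOLLOW(S): in Q::=b S c y, S is followed by c y with FIRST {c}. Thus FOLLOW(S) = {c}.
FOLLOW(U'): in U::=U', the suffix after U' is empty, so FOLLOW(U') ⊇ FOLLOW(U) = {$, x, y}. Thus FOLLOW(U') = {$, x, y}.
FOLLOW(Q'): in U'::=Q' Q' (occurrence 1), Q' is followed by Q' with FIRST {epsilon, b, c, x}; in U'::=Q' Q' (occurrence 1), the suffix after Q' is nullable, so FOLLOW(Q') ⊇ FOLLOW(U') = {$, x, y}; in U'::=Q' Q' (occurrence 2), the suffix after Q' is empty, so FOLLOW(Q') ⊇ FOLLOW(U') = {$, x, y}. Thus FOLLOW(Q') = {$, b, c, x, y}.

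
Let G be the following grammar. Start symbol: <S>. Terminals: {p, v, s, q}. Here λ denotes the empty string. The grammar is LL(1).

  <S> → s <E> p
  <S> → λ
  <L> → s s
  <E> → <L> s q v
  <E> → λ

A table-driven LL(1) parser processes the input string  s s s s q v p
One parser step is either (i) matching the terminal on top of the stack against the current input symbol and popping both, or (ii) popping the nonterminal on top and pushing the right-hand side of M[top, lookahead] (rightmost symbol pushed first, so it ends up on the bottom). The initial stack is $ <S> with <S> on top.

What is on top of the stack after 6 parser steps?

s

step 1: stack=$ <S>  input=s s s s q v p $  — expand <S> → s <E> p
step 2: stack=$ p <E> s  input=s s s s q v p $  — match s
step 3: stack=$ p <E>  input=s s s q v p $  — expand <E> → <L> s q v
step 4: stack=$ p v q s <L>  input=s s s q v p $  — expand <L> → s s
step 5: stack=$ p v q s s s  input=s s s q v p $  — match s
step 6: stack=$ p v q s s  input=s s q v p $  — match s
Stack after step 6: $ p v q s (top = s).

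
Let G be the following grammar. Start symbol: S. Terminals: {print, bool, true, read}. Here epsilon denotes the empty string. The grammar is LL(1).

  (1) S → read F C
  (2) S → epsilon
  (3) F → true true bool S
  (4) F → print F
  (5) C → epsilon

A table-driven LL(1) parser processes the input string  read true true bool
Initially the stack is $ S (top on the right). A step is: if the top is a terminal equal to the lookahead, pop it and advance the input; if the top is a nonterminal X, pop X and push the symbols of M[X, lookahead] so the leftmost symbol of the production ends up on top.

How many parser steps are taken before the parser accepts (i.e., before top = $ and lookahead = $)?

8

step 1: stack=$ S  input=read true true bool $  — expand S → read F C
step 2: stack=$ C F read  input=read true true bool $  — match read
step 3: stack=$ C F  input=true true bool $  — expand F → true true bool S
step 4: stack=$ C S bool true true  input=true true bool $  — match true
step 5: stack=$ C S bool true  input=true bool $  — match true
step 6: stack=$ C S bool  input=bool $  — match bool
step 7: stack=$ C S  input=$  — expand S → epsilon
step 8: stack=$ C  input=$  — expand C → epsilon
Accept reached after 8 steps.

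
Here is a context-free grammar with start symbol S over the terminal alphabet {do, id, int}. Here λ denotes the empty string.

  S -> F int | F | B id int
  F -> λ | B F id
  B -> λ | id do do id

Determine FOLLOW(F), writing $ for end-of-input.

{$, id, int}

FIRST(B) = {λ, id}
FIRST(F) = {λ, id}  (via B F id)
FIRST(S) = {λ, id, int}  (via F int, F, B id int)
FOLLOW(S) includes $ since S is the start symbol.
FOLLOW(S): S appears on no right-hand side. Thus FOLLOW(S) = {$}.
FOLLOW(F): in S->F int, F is followed by int with FIRST {int}; in S->F, the suffix after F is empty, so FOLLOW(F) ⊇ FOLLOW(S) = {$}; in F->B F id, F is followed by id with FIRST {id}. Thus FOLLOW(F) = {$, id, int}.
FOLLOW(B): in S->B id int, B is followed by id int with FIRST {id}; in F->B F id, B is followed by F id with FIRST {id}. Thus FOLLOW(B) = {id}.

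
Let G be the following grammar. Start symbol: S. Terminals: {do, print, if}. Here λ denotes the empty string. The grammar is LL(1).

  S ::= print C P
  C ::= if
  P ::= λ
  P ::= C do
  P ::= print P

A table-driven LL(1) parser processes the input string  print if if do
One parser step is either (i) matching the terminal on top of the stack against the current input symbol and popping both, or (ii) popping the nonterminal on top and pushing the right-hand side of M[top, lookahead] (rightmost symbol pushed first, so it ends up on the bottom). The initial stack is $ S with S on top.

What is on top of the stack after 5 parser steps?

     Stack        Input             Action
  1  $ S          print if if do $  expand S ::= print C P
  2  $ P C print  print if if do $  match print
  3  $ P C        if if do $        expand C ::= if
  4  $ P if       if if do $        match if
  5  $ P          if do $           expand P ::= C do
Stack after step 5: $ do C (top = C).

C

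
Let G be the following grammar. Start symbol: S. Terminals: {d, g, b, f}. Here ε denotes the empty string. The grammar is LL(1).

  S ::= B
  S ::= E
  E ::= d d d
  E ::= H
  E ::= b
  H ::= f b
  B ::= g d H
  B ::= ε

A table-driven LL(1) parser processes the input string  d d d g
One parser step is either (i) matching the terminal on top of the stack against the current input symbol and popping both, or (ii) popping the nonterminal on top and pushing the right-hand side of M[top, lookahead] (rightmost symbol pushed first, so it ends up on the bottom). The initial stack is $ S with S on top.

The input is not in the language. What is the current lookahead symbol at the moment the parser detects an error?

step 1: stack=$ S  input=d d d g $  — expand S ::= E
step 2: stack=$ E  input=d d d g $  — expand E ::= d d d
step 3: stack=$ d d d  input=d d d g $  — match d
step 4: stack=$ d d  input=d d g $  — match d
step 5: stack=$ d  input=d g $  — match d
step 6: stack=$  input=g $  — error: stack empty but input remains

g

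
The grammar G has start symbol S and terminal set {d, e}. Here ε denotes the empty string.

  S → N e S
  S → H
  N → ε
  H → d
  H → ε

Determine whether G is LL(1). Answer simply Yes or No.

Yes

FIRST(S) = {ε, d, e}
FIRST(N) = {ε}
FIRST(H) = {ε, d}
FOLLOW(S) = {$}
FOLLOW(N) = {e}
FOLLOW(H) = {$}
Each cell of M receives at most one production.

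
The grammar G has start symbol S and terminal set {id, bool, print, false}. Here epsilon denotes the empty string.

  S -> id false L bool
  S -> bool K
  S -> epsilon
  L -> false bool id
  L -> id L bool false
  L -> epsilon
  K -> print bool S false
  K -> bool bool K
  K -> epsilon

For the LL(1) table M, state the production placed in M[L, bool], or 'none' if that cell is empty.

L -> epsilon

FIRST(S) = {epsilon, bool, id}
FIRST(L) = {epsilon, false, id}
FIRST(K) = {epsilon, bool, print}
FOLLOW(S) includes $ since S is the start symbol.
FOLLOW(L): in S->id false L bool, L is followed by bool with FIRST {bool}; in L->id L bool false, L is followed by bool false with FIRST {bool}. Thus FOLLOW(L) = {bool}.
For L -> false bool id: FIRST(false bool id) = {false}, so it goes in M[L, t] for t ∈ {false}.
For L -> id L bool false: FIRST(id L bool false) = {id}, so it goes in M[L, t] for t ∈ {id}.
For L -> epsilon: FIRST(epsilon) = {epsilon}, so it goes in M[L, t] for t ∈ {}; since epsilon ∈ FIRST, also for every t ∈ FOLLOW(L) = {bool}.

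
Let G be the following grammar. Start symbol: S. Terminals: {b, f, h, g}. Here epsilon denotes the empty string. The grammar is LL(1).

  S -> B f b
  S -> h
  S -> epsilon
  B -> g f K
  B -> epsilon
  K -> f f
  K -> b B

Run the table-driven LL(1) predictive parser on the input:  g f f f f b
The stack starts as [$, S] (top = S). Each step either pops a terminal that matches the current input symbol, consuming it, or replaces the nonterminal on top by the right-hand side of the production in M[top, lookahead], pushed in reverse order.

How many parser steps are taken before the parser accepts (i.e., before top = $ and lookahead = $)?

step 1: stack=$ S  input=g f f f f b $  — expand S -> B f b
step 2: stack=$ b f B  input=g f f f f b $  — expand B -> g f K
step 3: stack=$ b f K f g  input=g f f f f b $  — match g
step 4: stack=$ b f K f  input=f f f f b $  — match f
step 5: stack=$ b f K  input=f f f b $  — expand K -> f f
step 6: stack=$ b f f f  input=f f f b $  — match f
step 7: stack=$ b f f  input=f f b $  — match f
step 8: stack=$ b f  input=f b $  — match f
step 9: stack=$ b  input=b $  — match b
Accept reached after 9 steps.

9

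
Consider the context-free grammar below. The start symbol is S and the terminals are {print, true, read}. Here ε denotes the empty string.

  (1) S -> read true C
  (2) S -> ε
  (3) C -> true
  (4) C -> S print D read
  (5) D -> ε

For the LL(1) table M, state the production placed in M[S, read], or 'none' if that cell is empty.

FIRST(S) = {ε, read}
FIRST(D) = {ε}
FIRST(C) = {print, read, true}  (via S print D read)
FOLLOW(S) includes $ since S is the start symbol.
FOLLOW(S): in C->S print D read, S is followed by print D read with FIRST {print}. Thus FOLLOW(S) = {$, print}.
For S -> read true C: FIRST(read true C) = {read}, so it goes in M[S, t] for t ∈ {read}.
For S -> ε: FIRST(ε) = {ε}, so it goes in M[S, t] for t ∈ {}; since ε ∈ FIRST, also for every t ∈ FOLLOW(S) = {$, print}.

S -> read true C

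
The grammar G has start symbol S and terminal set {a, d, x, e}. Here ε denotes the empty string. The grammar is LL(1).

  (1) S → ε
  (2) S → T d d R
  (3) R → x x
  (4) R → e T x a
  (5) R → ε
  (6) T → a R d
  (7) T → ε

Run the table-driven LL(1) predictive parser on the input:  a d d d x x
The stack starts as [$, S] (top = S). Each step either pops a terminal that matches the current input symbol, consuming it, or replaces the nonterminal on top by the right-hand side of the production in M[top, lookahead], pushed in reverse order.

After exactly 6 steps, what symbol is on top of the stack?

step 1: stack=$ S  input=a d d d x x $  — expand S → T d d R
step 2: stack=$ R d d T  input=a d d d x x $  — expand T → a R d
step 3: stack=$ R d d d R a  input=a d d d x x $  — match a
step 4: stack=$ R d d d R  input=d d d x x $  — expand R → ε
step 5: stack=$ R d d d  input=d d d x x $  — match d
step 6: stack=$ R d d  input=d d x x $  — match d
Stack after step 6: $ R d (top = d).

d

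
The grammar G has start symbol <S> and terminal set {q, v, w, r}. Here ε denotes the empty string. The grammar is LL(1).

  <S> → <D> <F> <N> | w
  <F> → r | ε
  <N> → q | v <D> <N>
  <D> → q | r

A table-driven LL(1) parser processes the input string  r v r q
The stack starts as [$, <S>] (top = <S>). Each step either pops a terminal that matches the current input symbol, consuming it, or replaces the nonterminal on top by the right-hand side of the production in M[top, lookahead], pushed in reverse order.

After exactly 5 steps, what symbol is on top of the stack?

v

step 1: stack=$ <S>  input=r v r q $  — expand <S> → <D> <F> <N>
step 2: stack=$ <N> <F> <D>  input=r v r q $  — expand <D> → r
step 3: stack=$ <N> <F> r  input=r v r q $  — match r
step 4: stack=$ <N> <F>  input=v r q $  — expand <F> → ε
step 5: stack=$ <N>  input=v r q $  — expand <N> → v <D> <N>
Stack after step 5: $ <N> <D> v (top = v).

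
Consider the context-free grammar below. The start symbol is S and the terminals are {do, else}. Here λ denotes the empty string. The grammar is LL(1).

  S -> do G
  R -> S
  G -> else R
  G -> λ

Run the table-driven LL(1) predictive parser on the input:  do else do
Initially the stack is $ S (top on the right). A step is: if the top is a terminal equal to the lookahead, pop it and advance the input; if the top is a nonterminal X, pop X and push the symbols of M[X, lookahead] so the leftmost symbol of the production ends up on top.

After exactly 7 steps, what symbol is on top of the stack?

G

step 1: stack=$ S  input=do else do $  — expand S -> do G
step 2: stack=$ G do  input=do else do $  — match do
step 3: stack=$ G  input=else do $  — expand G -> else R
step 4: stack=$ R else  input=else do $  — match else
step 5: stack=$ R  input=do $  — expand R -> S
step 6: stack=$ S  input=do $  — expand S -> do G
step 7: stack=$ G do  input=do $  — match do
Stack after step 7: $ G (top = G).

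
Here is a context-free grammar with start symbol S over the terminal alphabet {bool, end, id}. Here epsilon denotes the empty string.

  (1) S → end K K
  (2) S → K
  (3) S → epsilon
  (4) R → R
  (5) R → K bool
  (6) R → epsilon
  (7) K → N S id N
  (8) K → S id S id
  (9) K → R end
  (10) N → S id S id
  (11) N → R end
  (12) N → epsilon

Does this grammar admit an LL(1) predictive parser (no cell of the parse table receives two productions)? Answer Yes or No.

No

FIRST(S) = {epsilon, end, id}
FIRST(R) = {epsilon, end, id}
FIRST(K) = {end, id}
FIRST(N) = {epsilon, end, id}
FOLLOW(S) = {$, id}
FOLLOW(R) = {end}
FOLLOW(K) = {$, bool, end, id}
FOLLOW(N) = {$, bool, end, id}
Cell M[K, end] receives both K → N S id N and K → S id S id and K → R end — the grammar is not LL(1).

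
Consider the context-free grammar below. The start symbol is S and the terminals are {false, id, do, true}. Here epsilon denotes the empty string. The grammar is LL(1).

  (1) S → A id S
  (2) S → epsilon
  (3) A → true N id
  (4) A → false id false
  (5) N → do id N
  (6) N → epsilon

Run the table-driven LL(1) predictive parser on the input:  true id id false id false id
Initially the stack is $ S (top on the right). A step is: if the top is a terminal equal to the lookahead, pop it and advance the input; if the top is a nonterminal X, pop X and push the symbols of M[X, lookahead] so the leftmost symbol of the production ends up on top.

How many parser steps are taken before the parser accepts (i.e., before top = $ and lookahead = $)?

13

step 1: stack=$ S  input=true id id false id false id $  — expand S → A id S
step 2: stack=$ S id A  input=true id id false id false id $  — expand A → true N id
step 3: stack=$ S id id N true  input=true id id false id false id $  — match true
step 4: stack=$ S id id N  input=id id false id false id $  — expand N → epsilon
step 5: stack=$ S id id  input=id id false id false id $  — match id
step 6: stack=$ S id  input=id false id false id $  — match id
step 7: stack=$ S  input=false id false id $  — expand S → A id S
step 8: stack=$ S id A  input=false id false id $  — expand A → false id false
step 9: stack=$ S id false id false  input=false id false id $  — match false
step 10: stack=$ S id false id  input=id false id $  — match id
step 11: stack=$ S id false  input=false id $  — match false
step 12: stack=$ S id  input=id $  — match id
step 13: stack=$ S  input=$  — expand S → epsilon
Accept reached after 13 steps.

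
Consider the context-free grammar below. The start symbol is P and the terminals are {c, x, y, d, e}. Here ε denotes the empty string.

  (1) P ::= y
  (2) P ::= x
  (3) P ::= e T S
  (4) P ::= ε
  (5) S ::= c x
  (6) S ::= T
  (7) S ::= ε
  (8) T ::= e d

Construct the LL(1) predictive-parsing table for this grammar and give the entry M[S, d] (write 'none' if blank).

none

FIRST(P) = {ε, e, x, y}
FIRST(T) = {e}
FIRST(S) = {ε, c, e}  (via T)
FOLLOW(P) includes $ since P is the start symbol.
FOLLOW(P): P appears on no right-hand side. Thus FOLLOW(P) = {$}.
FOLLOW(S): in P::=e T S, the suffix after S is empty, so FOLLOW(S) ⊇ FOLLOW(P) = {$}. Thus FOLLOW(S) = {$}.
For S ::= c x: FIRST(c x) = {c}, so it goes in M[S, t] for t ∈ {c}.
For S ::= T: FIRST(T) = {e}, so it goes in M[S, t] for t ∈ {e}.
For S ::= ε: FIRST(ε) = {ε}, so it goes in M[S, t] for t ∈ {}; since ε ∈ FIRST, also for every t ∈ FOLLOW(S) = {$}.
None of these place a production in M[S, d].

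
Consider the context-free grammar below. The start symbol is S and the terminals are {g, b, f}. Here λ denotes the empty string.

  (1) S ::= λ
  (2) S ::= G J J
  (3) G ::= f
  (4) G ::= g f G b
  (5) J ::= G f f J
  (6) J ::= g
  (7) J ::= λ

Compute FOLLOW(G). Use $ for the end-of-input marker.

{$, b, f, g}

FIRST(G): from G::=f we get {f}; from G::=g f G b we get {g}. So FIRST(G) = {f, g}.
FIRST(S): from S::=λ we get {λ}; from S::=G J J we get {f, g}. So FIRST(S) = {λ, f, g}.
FIRST(J): from J::=G f f J we get {f, g}; from J::=g we get {g}; from J::=λ we get {λ}. So FIRST(J) = {λ, f, g}.
FOLLOW(S) includes $ since S is the start symbol.
FOLLOW(S): S appears on no right-hand side. Thus FOLLOW(S) = {$}.
FOLLOW(G): in S::=G J J, G is followed by J J with FIRST {λ, f, g}; in S::=G J J, the suffix after G is nullable, so FOLLOW(G) ⊇ FOLLOW(S) = {$}; in G::=g f G b, G is followed by b with FIRST {b}; in J::=G f f J, G is followed by f f J with FIRST {f}. Thus FOLLOW(G) = {$, b, f, g}.
FOLLOW(J): in S::=G J J (occurrence 1), J is followed by J with FIRST {λ, f, g}; in S::=G J J (occurrence 1), the suffix after J is nullable, so FOLLOW(J) ⊇ FOLLOW(S) = {$}; in S::=G J J (occurrence 2), the suffix after J is empty, so FOLLOW(J) ⊇ FOLLOW(S) = {$}; in J::=G f f J, the suffix after J is empty (adds nothing new). Thus FOLLOW(J) = {$, f, g}.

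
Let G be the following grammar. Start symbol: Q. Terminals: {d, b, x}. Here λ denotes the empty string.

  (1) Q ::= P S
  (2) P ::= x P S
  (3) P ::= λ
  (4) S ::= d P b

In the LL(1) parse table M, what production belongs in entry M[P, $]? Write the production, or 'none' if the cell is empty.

FIRST(P) = {λ, x}
FIRST(S) = {d}
FIRST(Q) = {d, x}  (via P S)
FOLLOW(Q) includes $ since Q is the start symbol.
FOLLOW(P): in Q::=P S, P is followed by S with FIRST {d}; in P::=x P S, P is followed by S with FIRST {d}; in S::=d P b, P is followed by b with FIRST {b}. Thus FOLLOW(P) = {b, d}.
For P ::= x P S: FIRST(x P S) = {x}, so it goes in M[P, t] for t ∈ {x}.
For P ::= λ: FIRST(λ) = {λ}, so it goes in M[P, t] for t ∈ {}; since λ ∈ FIRST, also for every t ∈ FOLLOW(P) = {b, d}.
None of these place a production in M[P, $].

none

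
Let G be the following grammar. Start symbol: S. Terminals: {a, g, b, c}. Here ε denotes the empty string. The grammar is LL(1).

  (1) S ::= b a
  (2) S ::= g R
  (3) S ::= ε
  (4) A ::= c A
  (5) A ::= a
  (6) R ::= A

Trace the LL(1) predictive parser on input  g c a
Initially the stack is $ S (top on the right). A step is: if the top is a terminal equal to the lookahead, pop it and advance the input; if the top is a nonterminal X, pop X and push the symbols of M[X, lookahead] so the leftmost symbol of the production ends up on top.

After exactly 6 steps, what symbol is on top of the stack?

a

step 1: stack=$ S  input=g c a $  — expand S ::= g R
step 2: stack=$ R g  input=g c a $  — match g
step 3: stack=$ R  input=c a $  — expand R ::= A
step 4: stack=$ A  input=c a $  — expand A ::= c A
step 5: stack=$ A c  input=c a $  — match c
step 6: stack=$ A  input=a $  — expand A ::= a
Stack after step 6: $ a (top = a).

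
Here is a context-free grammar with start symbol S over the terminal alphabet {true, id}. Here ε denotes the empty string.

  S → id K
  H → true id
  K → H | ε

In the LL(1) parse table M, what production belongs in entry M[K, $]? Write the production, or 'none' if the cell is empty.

K → ε

FIRST(S): from S→id K we get {id}. So FIRST(S) = {id}.
FIRST(H): from H→true id we get {true}. So FIRST(H) = {true}.
FIRST(K): from K→H we get {true}; from K→ε we get {ε}. So FIRST(K) = {ε, true}.
FOLLOW(S) includes $ since S is the start symbol.
FOLLOW(S): S appears on no right-hand side. Thus FOLLOW(S) = {$}.
FOLLOW(K): in S→id K, the suffix after K is empty, so FOLLOW(K) ⊇ FOLLOW(S) = {$}. Thus FOLLOW(K) = {$}.
For K → H: FIRST(H) = {true}, so it goes in M[K, t] for t ∈ {true}.
For K → ε: FIRST(ε) = {ε}, so it goes in M[K, t] for t ∈ {}; since ε ∈ FIRST, also for every t ∈ FOLLOW(K) = {$}.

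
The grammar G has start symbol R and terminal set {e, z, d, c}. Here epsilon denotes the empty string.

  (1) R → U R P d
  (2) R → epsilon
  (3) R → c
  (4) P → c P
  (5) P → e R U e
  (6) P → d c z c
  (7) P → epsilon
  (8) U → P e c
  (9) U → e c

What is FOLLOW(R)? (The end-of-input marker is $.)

{$, c, d, e}

FIRST(P) = {epsilon, c, d, e}
FIRST(U) = {c, d, e}  (via P e c)
FIRST(R) = {epsilon, c, d, e}  (via U R P d)
FOLLOW(R) includes $ since R is the start symbol.
FOLLOW(R): in R→U R P d, R is followed by P d with FIRST {c, d, e}; in P→e R U e, R is followed by U e with FIRST {c, d, e}. Thus FOLLOW(R) = {$, c, d, e}.
FOLLOW(P): in R→U R P d, P is followed by d with FIRST {d}; in P→c P, the suffix after P is empty (adds nothing new); in U→P e c, P is followed by e c with FIRST {e}. Thus FOLLOW(P) = {d, e}.
FOLLOW(U): in R→U R P d, U is followed by R P d with FIRST {c, d, e}; in P→e R U e, U is followed by e with FIRST {e}. Thus FOLLOW(U) = {c, d, e}.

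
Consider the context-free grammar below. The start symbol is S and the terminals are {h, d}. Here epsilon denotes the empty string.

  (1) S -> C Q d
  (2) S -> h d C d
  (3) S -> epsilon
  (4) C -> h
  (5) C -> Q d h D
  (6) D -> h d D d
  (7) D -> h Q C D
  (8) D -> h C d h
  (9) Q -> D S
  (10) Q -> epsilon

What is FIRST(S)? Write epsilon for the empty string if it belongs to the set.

{epsilon, d, h}

FIRST(D) = {h}
FIRST(Q) = {epsilon, h}  (via D S)
FIRST(C) = {d, h}  (via Q d h D)
FIRST(S) = {epsilon, d, h}  (via C Q d)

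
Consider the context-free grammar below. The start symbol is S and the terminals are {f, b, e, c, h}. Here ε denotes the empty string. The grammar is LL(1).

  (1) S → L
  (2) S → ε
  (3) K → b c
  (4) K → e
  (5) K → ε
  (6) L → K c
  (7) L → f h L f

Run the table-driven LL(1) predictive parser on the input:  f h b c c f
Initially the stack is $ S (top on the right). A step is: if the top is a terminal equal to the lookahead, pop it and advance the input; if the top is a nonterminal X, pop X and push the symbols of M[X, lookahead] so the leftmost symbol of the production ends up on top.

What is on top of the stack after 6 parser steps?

     Stack      Input          Action
  1  $ S        f h b c c f $  expand S → L
  2  $ L        f h b c c f $  expand L → f h L f
  3  $ f L h f  f h b c c f $  match f
  4  $ f L h    h b c c f $    match h
  5  $ f L      b c c f $      expand L → K c
  6  $ f c K    b c c f $      expand K → b c
Stack after step 6: $ f c c b (top = b).

b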